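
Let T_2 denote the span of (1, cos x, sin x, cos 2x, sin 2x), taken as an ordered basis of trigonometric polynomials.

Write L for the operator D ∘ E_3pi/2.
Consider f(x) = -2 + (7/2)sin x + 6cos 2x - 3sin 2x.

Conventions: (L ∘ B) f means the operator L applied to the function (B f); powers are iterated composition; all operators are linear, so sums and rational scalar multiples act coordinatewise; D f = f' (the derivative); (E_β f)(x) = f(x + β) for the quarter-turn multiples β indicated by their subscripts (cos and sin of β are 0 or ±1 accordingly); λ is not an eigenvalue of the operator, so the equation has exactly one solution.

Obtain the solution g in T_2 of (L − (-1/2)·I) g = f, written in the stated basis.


write g with unknown coordinates in the stated basis and equate coefficients in (L − (-1/2)·I) g = f
solving from the highest basis element down gives g = -4 + (7/3)sin x - (12/17)cos 2x - (54/17)sin 2x
check: L g = (7/3)sin x + (108/17)cos 2x - (24/17)sin 2x
so L g − (-1/2)·g = -2 + (7/2)sin x + 6cos 2x - 3sin 2x = f ✓

g(x) = -4 + (7/3)sin x - (12/17)cos 2x - (54/17)sin 2x


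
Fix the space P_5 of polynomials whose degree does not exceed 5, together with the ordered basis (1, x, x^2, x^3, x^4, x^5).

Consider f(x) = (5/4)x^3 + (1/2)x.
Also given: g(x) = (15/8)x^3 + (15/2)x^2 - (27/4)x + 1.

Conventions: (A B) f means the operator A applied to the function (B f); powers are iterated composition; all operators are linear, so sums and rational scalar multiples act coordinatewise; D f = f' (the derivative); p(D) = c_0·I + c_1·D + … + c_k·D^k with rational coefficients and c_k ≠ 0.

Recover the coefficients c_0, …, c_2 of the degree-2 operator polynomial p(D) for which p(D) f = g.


c_0 = 3/2, c_1 = 2, c_2 = -1

D^0 f = (5/4)x^3 + (1/2)x
D^1 f = (15/4)x^2 + 1/2
D^2 f = (15/2)x
matching coefficients of g against c_0 f + c_1 Df + … from the top degree down determines the c_i
solution: c_0 = 3/2, c_1 = 2, c_2 = -1


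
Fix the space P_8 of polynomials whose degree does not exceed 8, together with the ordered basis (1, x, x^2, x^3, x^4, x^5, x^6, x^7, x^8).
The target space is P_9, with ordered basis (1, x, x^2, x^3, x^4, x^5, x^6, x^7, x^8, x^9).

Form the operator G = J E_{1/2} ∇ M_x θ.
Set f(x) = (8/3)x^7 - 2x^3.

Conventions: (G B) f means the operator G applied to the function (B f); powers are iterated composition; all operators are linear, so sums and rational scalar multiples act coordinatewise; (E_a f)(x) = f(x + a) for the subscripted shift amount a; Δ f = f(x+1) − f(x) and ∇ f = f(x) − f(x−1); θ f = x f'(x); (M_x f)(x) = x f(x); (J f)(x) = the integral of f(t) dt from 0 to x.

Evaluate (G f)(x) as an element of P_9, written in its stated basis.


the image equals g(x) = (56/3)x^8 + (392/9)x^6 + (31/3)x^4 - (11/6)x^2

θ f = (56/3)x^7 - 6x^3
M_x θ f = (56/3)x^8 - 6x^4
∇ (M_x θ) f = (448/3)x^7 - (1568/3)x^6 + (3136/3)x^5 - (3920/3)x^4 + (3064/3)x^3 - (1460/3)x^2 + (376/3)x - 38/3
E_{1/2} ∇ (M_x θ) f = (448/3)x^7 + (784/3)x^5 + (124/3)x^3 - (11/3)x
J E_{1/2} ∇ (M_x θ) f = (56/3)x^8 + (392/9)x^6 + (31/3)x^4 - (11/6)x^2


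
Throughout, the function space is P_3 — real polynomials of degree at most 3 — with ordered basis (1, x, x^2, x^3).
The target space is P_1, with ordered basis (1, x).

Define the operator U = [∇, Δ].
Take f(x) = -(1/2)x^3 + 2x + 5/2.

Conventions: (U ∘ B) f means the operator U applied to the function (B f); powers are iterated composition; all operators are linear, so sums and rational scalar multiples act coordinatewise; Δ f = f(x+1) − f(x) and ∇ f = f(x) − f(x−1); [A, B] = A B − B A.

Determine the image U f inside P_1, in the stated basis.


the image equals g(x) = 0

Δ f = -(3/2)x^2 - (3/2)x + 3/2
∇ Δ f = -3x
∇ f = -(3/2)x^2 + (3/2)x + 3/2
Δ ∇ f = -3x
[∇, Δ] f = 0


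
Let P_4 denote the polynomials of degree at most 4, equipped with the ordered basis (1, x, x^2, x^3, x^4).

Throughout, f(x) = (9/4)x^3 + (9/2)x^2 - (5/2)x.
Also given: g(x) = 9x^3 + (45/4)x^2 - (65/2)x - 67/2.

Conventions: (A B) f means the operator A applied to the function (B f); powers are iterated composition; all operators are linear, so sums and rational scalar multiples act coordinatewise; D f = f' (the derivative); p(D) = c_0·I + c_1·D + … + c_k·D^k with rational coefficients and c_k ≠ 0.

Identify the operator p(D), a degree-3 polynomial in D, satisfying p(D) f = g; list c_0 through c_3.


p(D) = 4·I − D − D^2 − 2·D^3, i.e. c_0 = 4, c_1 = -1, c_2 = -1, c_3 = -2

D^0 f = (9/4)x^3 + (9/2)x^2 - (5/2)x
D^1 f = (27/4)x^2 + 9x - 5/2
D^2 f = (27/2)x + 9
D^3 f = 27/2
matching coefficients of g against c_0 f + c_1 Df + … from the top degree down determines the c_i
solution: c_0 = 4, c_1 = -1, c_2 = -1, c_3 = -2


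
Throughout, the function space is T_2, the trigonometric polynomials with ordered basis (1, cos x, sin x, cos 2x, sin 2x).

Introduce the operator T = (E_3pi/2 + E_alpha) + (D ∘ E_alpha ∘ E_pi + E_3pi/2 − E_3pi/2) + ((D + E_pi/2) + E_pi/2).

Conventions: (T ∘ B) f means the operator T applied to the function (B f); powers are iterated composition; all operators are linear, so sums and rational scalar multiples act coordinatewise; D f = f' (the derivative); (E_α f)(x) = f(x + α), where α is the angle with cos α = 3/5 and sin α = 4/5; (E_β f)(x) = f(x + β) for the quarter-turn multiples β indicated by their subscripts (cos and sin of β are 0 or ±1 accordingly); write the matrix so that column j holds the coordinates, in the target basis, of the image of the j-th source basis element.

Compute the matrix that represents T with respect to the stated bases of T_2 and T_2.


the matrix is [[4, 0, 0, 0, 0]; [0, 7/5, 11/5, 0, 0]; [0, -11/5, 7/5, 0, 0]; [0, 0, 0, -26/5, 12/5]; [0, 0, 0, -12/5, -26/5]] (rows listed top to bottom)

image of 1: 4
image of cos x: (7/5)cos x - (11/5)sin x
image of sin x: (11/5)cos x + (7/5)sin x
image of cos 2x: -(26/5)cos 2x - (12/5)sin 2x
image of sin 2x: (12/5)cos 2x - (26/5)sin 2x
each image's coordinates form column j of the matrix


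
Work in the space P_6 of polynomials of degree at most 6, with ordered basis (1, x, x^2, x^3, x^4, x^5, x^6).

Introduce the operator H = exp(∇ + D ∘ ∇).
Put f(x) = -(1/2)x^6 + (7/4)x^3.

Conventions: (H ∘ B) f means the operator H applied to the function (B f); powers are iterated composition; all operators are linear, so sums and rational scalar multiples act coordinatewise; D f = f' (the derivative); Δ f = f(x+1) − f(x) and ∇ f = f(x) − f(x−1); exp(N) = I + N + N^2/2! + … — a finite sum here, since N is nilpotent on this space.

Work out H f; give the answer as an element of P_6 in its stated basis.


order-1 term: -3x^5 - (15/2)x^4 + 20x^3 - (69/4)x^2 + (69/4)x - 6
order-2 term: -(15/2)x^4 - 30x^3 + (75/2)x^2 + (81/4)x - 101/4
order-3 term: -10x^3 - 45x^2 + 15x + 127/4
order-4 term: -(15/2)x^2 - 30x - 5/2
order-5 term: -3x - 15/2
order-6 term: -1/2
the series for exp(∇ + D ∘ ∇) f terminates at order 6
exp(∇ + D ∘ ∇) f = -(1/2)x^6 - 3x^5 - 15x^4 - (73/4)x^3 - (129/4)x^2 + (39/2)x - 10

g(x) = -(1/2)x^6 - 3x^5 - 15x^4 - (73/4)x^3 - (129/4)x^2 + (39/2)x - 10


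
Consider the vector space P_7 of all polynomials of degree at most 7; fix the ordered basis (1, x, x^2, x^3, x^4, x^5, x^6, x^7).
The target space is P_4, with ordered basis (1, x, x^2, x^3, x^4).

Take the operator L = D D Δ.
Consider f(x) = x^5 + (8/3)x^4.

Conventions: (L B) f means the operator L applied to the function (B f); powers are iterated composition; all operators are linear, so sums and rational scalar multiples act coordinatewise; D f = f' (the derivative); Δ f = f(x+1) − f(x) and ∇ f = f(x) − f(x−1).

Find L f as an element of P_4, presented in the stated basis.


Δ f = 5x^4 + (62/3)x^3 + 26x^2 + (47/3)x + 11/3
D Δ f = 20x^3 + 62x^2 + 52x + 47/3
D D Δ f = 60x^2 + 124x + 52

the image equals g(x) = 60x^2 + 124x + 52


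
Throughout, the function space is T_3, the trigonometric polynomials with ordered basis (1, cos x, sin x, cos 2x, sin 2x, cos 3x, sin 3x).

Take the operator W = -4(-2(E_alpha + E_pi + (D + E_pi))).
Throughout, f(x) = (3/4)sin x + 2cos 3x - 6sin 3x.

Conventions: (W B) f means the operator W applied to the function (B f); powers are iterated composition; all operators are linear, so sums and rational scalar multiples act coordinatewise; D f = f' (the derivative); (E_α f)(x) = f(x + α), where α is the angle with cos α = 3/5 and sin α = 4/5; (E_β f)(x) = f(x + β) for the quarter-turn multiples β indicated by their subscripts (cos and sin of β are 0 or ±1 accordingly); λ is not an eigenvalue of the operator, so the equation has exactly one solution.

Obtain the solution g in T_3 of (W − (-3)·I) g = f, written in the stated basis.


write g with unknown coordinates in the stated basis and equate coefficients in (W − (-3)·I) g = f
solving from the highest basis element down gives g = -(54/1373)cos x - (123/5492)sin x + (14990/142357)cos 3x + (22070/142357)sin 3x
check: W g = (162/1373)cos x + (1122/1373)sin x + (239744/142357)cos 3x - (920352/142357)sin 3x
so W g − (-3)·g = (3/4)sin x + 2cos 3x - 6sin 3x = f ✓

the result is g(x) = -(54/1373)cos x - (123/5492)sin x + (14990/142357)cos 3x + (22070/142357)sin 3x


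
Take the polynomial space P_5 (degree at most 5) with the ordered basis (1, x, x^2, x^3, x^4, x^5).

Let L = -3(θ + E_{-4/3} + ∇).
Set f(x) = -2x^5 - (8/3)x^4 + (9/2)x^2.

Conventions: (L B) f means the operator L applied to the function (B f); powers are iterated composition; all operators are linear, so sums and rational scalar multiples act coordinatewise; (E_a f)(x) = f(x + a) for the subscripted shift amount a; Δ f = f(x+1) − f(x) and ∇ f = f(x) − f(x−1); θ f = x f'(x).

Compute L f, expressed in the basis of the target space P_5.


the result is g(x) = 36x^5 + 30x^4 + 36x^3 - (1537/18)x^2 + (809/27)x - 25/2

θ f = -10x^5 - (32/3)x^4 + 9x^2
E_{-4/3} f = -2x^5 + (32/3)x^4 - (64/3)x^3 + (1267/54)x^2 - (1484/81)x + 8
∇ f = -10x^4 + (28/3)x^3 - 4x^2 + (25/3)x - 23/6
(θ + E_{-4/3} + ∇) f = -12x^5 - 10x^4 - 12x^3 + (1537/54)x^2 - (809/81)x + 25/6
(-3(θ + E_{-4/3} + ∇)) f = 36x^5 + 30x^4 + 36x^3 - (1537/18)x^2 + (809/27)x - 25/2


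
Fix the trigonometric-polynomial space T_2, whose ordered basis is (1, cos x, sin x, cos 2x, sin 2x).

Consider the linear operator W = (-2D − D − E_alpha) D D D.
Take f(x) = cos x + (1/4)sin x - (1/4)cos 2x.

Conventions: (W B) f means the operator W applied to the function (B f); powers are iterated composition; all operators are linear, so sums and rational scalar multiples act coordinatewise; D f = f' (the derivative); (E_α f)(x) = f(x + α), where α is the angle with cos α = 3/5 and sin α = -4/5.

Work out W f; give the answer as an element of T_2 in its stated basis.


the image equals g(x) = -(41/20)cos x - (23/20)sin x + (252/25)cos 2x - (14/25)sin 2x

D f = (1/4)cos x - sin x + (1/2)sin 2x
D D f = -cos x - (1/4)sin x + cos 2x
D D D f = -(1/4)cos x + sin x - 2sin 2x
D (D D D) f = cos x + (1/4)sin x - 4cos 2x
(-2D) (D D D) f = -2cos x - (1/2)sin x + 8cos 2x
D (D D D) f = cos x + (1/4)sin x - 4cos 2x
(-D) (D D D) f = -cos x - (1/4)sin x + 4cos 2x
E_alpha (D D D) f = -(19/20)cos x + (2/5)sin x + (48/25)cos 2x + (14/25)sin 2x
(-E_alpha) (D D D) f = (19/20)cos x - (2/5)sin x - (48/25)cos 2x - (14/25)sin 2x
(-2D − D − E_alpha) (D D D) f = -(41/20)cos x - (23/20)sin x + (252/25)cos 2x - (14/25)sin 2x


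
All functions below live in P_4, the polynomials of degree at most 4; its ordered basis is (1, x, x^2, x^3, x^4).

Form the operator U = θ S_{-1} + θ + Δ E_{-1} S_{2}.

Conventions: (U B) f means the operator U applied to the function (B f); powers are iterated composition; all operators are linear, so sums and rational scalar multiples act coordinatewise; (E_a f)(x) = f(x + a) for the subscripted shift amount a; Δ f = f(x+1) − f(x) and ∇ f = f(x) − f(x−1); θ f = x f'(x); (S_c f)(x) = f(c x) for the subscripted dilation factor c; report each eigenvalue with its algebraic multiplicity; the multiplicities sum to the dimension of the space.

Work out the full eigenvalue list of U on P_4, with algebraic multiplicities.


image of 1: 0
image of x: 2
image of x^2: 4x^2 + 8x - 4
image of x^3: 24x^2 - 24x + 8
image of x^4: 8x^4 + 64x^3 - 96x^2 + 64x - 16
the matrix is upper triangular; its diagonal is (0, 0, 4, 0, 8)
for a triangular matrix the eigenvalues are the diagonal entries, with algebraic multiplicity their repetition count

λ = 0 (multiplicity 3), λ = 4 (multiplicity 1), λ = 8 (multiplicity 1)


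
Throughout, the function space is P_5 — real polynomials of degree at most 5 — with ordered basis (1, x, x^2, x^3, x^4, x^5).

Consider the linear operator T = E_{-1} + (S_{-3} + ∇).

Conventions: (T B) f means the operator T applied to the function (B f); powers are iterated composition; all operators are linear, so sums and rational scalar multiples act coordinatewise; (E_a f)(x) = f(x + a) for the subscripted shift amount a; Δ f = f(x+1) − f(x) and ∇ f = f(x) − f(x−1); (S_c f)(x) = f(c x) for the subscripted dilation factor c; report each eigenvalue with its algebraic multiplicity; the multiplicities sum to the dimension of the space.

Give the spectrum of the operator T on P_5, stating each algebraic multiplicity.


image of 1: 2
image of x: -2x
image of x^2: 10x^2
image of x^3: -26x^3
image of x^4: 82x^4
image of x^5: -242x^5
the matrix is upper triangular; its diagonal is (2, -2, 10, -26, 82, -242)
for a triangular matrix the eigenvalues are the diagonal entries, with algebraic multiplicity their repetition count

λ = -242 (multiplicity 1), λ = -26 (multiplicity 1), λ = -2 (multiplicity 1), λ = 2 (multiplicity 1), λ = 10 (multiplicity 1), λ = 82 (multiplicity 1)


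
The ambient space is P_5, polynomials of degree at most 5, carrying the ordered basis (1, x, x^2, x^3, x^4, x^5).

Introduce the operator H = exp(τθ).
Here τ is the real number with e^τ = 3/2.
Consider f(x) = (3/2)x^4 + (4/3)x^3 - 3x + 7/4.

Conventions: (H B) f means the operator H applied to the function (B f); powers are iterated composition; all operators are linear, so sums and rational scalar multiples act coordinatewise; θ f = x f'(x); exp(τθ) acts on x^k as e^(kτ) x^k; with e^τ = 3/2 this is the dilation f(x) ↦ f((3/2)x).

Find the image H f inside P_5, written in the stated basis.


g(x) = (243/32)x^4 + (9/2)x^3 - (9/2)x + 7/4

exp(τθ) x^k = e^(kτ) x^k; with e^τ = 3/2 this sends x^k to (3/2)^k x^k
x ↦ 3/2 x
x^3 ↦ 27/8 x^3
x^4 ↦ 81/16 x^4
applying this coordinatewise to f: exp(τθ) f = (243/32)x^4 + (9/2)x^3 - (9/2)x + 7/4


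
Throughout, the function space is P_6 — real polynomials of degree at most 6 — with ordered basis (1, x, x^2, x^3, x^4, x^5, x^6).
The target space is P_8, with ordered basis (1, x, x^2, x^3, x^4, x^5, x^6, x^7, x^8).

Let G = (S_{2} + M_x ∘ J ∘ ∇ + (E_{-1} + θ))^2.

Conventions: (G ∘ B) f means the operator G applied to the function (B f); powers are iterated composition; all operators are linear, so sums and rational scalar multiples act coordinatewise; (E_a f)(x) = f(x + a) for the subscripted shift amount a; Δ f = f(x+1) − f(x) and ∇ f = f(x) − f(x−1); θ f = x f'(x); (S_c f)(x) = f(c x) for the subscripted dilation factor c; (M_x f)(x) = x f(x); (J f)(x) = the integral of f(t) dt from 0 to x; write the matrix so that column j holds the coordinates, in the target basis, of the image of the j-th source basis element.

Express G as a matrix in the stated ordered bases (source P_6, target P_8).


image of 1: 4
image of x: x^3 + 10x^2 + 14x - 5
image of x^2: x^4 + (33/2)x^3 + 32x^2 - 17x + 9
image of x^3: x^5 + (59/2)x^4 + (425/4)x^3 - 25x^2 + (87/2)x - 33/2
image of x^4: x^6 + (109/2)x^5 + (1072/3)x^4 - (93/2)x^3 + 116x^2 - 103x + 31
image of x^5: x^7 + (207/2)x^6 + (15091/12)x^5 - (220/3)x^4 + (967/3)x^3 - (2267/6)x^2 + (716/3)x - 179/3
image of x^6: x^8 + (401/2)x^7 + 4623x^6 - (325/4)x^5 + (2480/3)x^4 - (2633/2)x^3 + 1103x^2 - 549x + 117
each image's coordinates form column j of the matrix

the matrix is [[4, -5, 9, -33/2, 31, -179/3, 117]; [0, 14, -17, 87/2, -103, 716/3, -549]; [0, 10, 32, -25, 116, -2267/6, 1103]; [0, 1, 33/2, 425/4, -93/2, 967/3, -2633/2]; [0, 0, 1, 59/2, 1072/3, -220/3, 2480/3]; [0, 0, 0, 1, 109/2, 15091/12, -325/4]; [0, 0, 0, 0, 1, 207/2, 4623]; [0, 0, 0, 0, 0, 1, 401/2]; [0, 0, 0, 0, 0, 0, 1]] (rows listed top to bottom)


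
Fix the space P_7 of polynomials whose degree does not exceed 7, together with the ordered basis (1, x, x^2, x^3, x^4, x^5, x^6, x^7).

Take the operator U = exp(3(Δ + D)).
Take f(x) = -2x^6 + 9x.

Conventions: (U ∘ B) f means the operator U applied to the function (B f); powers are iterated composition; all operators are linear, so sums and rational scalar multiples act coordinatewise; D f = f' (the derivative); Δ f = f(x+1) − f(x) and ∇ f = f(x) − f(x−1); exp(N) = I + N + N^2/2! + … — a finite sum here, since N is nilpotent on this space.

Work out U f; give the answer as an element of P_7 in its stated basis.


the result is g(x) = -2x^6 - 72x^5 - 1170x^4 - 10920x^3 - 61380x^2 - 195939x - 276180

order-1 term: -72x^5 - 90x^4 - 120x^3 - 90x^2 - 36x + 48
order-2 term: -1080x^4 - 2160x^3 - 2970x^2 - 2160x - 666
order-3 term: -8640x^3 - 19440x^2 - 22680x - 10530
order-4 term: -38880x^2 - 77760x - 55080
order-5 term: -93312x - 116640
order-6 term: -93312
the series for exp(3(Δ + D)) f terminates at order 6
exp(3(Δ + D)) f = -2x^6 - 72x^5 - 1170x^4 - 10920x^3 - 61380x^2 - 195939x - 276180


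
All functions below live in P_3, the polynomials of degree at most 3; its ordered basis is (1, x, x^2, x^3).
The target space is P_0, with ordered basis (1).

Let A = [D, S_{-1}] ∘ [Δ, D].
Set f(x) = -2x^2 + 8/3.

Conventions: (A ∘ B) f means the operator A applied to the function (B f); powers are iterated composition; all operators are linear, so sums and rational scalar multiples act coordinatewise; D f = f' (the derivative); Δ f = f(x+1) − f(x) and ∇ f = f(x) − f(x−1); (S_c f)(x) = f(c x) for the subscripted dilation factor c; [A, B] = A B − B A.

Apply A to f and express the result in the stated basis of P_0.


D f = -4x
Δ D f = -4
Δ f = -4x - 2
D Δ f = -4
[Δ, D] f = 0
S_{-1} [Δ, D] f = 0
D S_{-1} [Δ, D] f = 0
D [Δ, D] f = 0
S_{-1} D [Δ, D] f = 0
[D, S_{-1}] [Δ, D] f = 0

the image equals g(x) = 0


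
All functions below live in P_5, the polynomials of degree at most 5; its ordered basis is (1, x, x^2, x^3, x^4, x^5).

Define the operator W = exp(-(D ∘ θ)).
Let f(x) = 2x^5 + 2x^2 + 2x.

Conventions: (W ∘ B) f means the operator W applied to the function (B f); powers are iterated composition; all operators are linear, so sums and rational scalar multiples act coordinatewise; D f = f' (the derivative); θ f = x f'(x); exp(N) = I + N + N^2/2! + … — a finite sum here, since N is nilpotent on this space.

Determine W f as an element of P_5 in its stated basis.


g(x) = 2x^5 - 50x^4 + 400x^3 - 1198x^2 + 1194x - 238

order-1 term: -50x^4 - 8x - 2
order-2 term: 400x^3 + 4
order-3 term: -1200x^2
order-4 term: 1200x
order-5 term: -240
the series for exp(-(D ∘ θ)) f terminates at order 5
exp(-(D ∘ θ)) f = 2x^5 - 50x^4 + 400x^3 - 1198x^2 + 1194x - 238


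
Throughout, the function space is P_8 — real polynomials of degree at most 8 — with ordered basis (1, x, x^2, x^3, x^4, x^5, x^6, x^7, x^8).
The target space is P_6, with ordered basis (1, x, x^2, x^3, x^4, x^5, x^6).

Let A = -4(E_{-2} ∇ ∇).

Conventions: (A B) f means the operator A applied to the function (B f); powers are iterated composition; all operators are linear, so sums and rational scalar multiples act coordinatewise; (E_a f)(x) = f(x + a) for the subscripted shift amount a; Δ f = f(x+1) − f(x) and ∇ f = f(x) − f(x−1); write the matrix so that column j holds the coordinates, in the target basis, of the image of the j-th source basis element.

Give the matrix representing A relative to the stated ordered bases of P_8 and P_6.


image of 1: 0
image of x: 0
image of x^2: -8
image of x^3: -24x + 72
image of x^4: -48x^2 + 288x - 440
image of x^5: -80x^3 + 720x^2 - 2200x + 2280
image of x^6: -120x^4 + 1440x^3 - 6600x^2 + 13680x - 10808
image of x^7: -168x^5 + 2520x^4 - 15400x^3 + 47880x^2 - 75656x + 48552
image of x^8: -224x^6 + 4032x^5 - 30800x^4 + 127680x^3 - 302624x^2 + 388416x - 210680
each image's coordinates form column j of the matrix

the matrix is [[0, 0, -8, 72, -440, 2280, -10808, 48552, -210680]; [0, 0, 0, -24, 288, -2200, 13680, -75656, 388416]; [0, 0, 0, 0, -48, 720, -6600, 47880, -302624]; [0, 0, 0, 0, 0, -80, 1440, -15400, 127680]; [0, 0, 0, 0, 0, 0, -120, 2520, -30800]; [0, 0, 0, 0, 0, 0, 0, -168, 4032]; [0, 0, 0, 0, 0, 0, 0, 0, -224]] (rows listed top to bottom)


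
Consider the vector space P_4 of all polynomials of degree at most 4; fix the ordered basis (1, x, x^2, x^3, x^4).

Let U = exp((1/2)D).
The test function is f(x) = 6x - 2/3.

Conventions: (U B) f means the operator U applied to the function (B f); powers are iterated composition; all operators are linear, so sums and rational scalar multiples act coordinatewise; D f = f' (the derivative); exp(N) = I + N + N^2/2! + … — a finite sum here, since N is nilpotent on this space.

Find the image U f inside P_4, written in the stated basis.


the result is g(x) = 6x + 7/3

order-1 term: 3
the series for exp((1/2)D) f terminates at order 1
exp((1/2)D) f = 6x + 7/3


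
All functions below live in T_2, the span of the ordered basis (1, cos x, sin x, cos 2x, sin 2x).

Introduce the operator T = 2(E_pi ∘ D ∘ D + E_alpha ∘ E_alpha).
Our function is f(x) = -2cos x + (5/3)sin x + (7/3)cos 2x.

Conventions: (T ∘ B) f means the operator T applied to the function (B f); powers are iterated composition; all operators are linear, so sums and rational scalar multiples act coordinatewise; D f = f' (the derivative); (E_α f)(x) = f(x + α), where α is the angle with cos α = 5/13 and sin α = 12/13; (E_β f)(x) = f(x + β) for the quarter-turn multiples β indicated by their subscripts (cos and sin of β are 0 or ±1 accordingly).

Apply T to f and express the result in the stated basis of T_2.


the image equals g(x) = (200/169)cos x + (1940/507)sin x - (534254/28561)cos 2x + (133280/28561)sin 2x

D f = (5/3)cos x + 2sin x - (14/3)sin 2x
D D f = 2cos x - (5/3)sin x - (28/3)cos 2x
E_pi D D f = -2cos x + (5/3)sin x - (28/3)cos 2x
E_alpha f = (10/13)cos x + (97/39)sin x - (833/507)cos 2x - (280/169)sin 2x
E_alpha E_alpha f = (438/169)cos x + (125/507)sin x - (1673/85683)cos 2x + (66640/28561)sin 2x
(E_pi ∘ D ∘ D + E_alpha ∘ E_alpha) f = (100/169)cos x + (970/507)sin x - (267127/28561)cos 2x + (66640/28561)sin 2x
(2(E_pi ∘ D ∘ D + E_alpha ∘ E_alpha)) f = (200/169)cos x + (1940/507)sin x - (534254/28561)cos 2x + (133280/28561)sin 2x


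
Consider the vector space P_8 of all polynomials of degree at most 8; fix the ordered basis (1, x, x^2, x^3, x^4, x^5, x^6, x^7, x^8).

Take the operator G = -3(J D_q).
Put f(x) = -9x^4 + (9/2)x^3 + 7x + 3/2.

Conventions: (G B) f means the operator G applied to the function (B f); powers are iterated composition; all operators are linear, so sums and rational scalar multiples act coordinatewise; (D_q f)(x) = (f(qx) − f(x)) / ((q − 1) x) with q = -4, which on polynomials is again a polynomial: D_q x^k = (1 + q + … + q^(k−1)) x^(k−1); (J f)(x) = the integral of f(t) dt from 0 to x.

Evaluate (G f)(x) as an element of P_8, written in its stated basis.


the image equals g(x) = -(1377/4)x^4 - (117/2)x^3 - 21x

D_q f = 459x^3 + (117/2)x^2 + 7
J D_q f = (459/4)x^4 + (39/2)x^3 + 7x
(-3(J D_q)) f = -(1377/4)x^4 - (117/2)x^3 - 21x


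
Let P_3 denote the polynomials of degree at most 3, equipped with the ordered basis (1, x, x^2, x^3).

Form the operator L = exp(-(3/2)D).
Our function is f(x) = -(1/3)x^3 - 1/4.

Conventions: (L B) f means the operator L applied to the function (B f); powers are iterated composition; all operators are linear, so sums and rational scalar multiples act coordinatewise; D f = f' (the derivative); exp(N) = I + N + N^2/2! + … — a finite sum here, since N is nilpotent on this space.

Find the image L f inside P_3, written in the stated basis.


the result is g(x) = -(1/3)x^3 + (3/2)x^2 - (9/4)x + 7/8

order-1 term: (3/2)x^2
order-2 term: -(9/4)x
order-3 term: 9/8
the series for exp(-(3/2)D) f terminates at order 3
exp(-(3/2)D) f = -(1/3)x^3 + (3/2)x^2 - (9/4)x + 7/8


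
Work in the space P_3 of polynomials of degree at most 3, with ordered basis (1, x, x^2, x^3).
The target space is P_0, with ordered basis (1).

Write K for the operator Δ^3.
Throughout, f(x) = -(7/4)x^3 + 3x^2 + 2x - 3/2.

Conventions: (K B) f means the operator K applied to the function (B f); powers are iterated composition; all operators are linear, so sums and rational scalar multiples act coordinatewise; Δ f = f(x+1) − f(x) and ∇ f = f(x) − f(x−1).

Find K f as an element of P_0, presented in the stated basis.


Δ f = -(21/4)x^2 + (3/4)x + 13/4
Δ Δ f = -(21/2)x - 9/2
Δ Δ Δ f = -21/2

the image equals g(x) = -21/2


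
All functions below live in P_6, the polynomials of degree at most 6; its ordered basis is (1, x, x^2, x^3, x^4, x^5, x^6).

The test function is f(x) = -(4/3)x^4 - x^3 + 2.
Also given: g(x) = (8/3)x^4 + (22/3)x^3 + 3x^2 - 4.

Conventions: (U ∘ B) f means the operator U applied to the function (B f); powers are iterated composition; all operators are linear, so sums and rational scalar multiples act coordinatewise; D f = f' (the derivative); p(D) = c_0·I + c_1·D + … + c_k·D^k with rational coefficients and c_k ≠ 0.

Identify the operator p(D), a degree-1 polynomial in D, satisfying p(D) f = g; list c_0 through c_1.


c_0 = -2, c_1 = -1

D^0 f = -(4/3)x^4 - x^3 + 2
D^1 f = -(16/3)x^3 - 3x^2
matching coefficients of g against c_0 f + c_1 Df + … from the top degree down determines the c_i
solution: c_0 = -2, c_1 = -1


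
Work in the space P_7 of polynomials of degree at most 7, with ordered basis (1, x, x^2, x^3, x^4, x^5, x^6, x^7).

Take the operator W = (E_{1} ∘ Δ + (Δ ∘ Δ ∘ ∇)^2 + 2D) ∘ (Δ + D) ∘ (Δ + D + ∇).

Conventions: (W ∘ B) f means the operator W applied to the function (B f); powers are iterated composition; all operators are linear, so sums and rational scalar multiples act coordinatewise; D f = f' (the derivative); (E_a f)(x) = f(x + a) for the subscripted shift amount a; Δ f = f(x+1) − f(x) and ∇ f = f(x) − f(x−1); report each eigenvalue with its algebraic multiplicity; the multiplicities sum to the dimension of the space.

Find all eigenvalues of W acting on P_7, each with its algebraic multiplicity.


λ = 0 (multiplicity 8)

image of 1: 0
image of x: 0
image of x^2: 0
image of x^3: 108
image of x^4: 432x + 324
image of x^5: 1080x^2 + 1620x + 1530
image of x^6: 2160x^3 + 4860x^2 + 9180x + 5850
image of x^7: 3780x^4 + 11340x^3 + 32130x^2 + 40950x + 23324
the matrix is upper triangular; its diagonal is (0, 0, 0, 0, 0, 0, 0, 0)
for a triangular matrix the eigenvalues are the diagonal entries, with algebraic multiplicity their repetition count


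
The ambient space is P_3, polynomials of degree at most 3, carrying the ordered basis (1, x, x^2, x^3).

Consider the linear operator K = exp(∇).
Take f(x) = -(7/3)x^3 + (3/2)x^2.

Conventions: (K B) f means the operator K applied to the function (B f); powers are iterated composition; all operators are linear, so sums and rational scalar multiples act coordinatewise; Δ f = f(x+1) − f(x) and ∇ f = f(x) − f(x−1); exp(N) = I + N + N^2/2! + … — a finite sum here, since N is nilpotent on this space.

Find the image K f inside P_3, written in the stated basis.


order-1 term: -7x^2 + 10x - 23/6
order-2 term: -7x + 17/2
order-3 term: -7/3
the series for exp(∇) f terminates at order 3
exp(∇) f = -(7/3)x^3 - (11/2)x^2 + 3x + 7/3

the image equals g(x) = -(7/3)x^3 - (11/2)x^2 + 3x + 7/3


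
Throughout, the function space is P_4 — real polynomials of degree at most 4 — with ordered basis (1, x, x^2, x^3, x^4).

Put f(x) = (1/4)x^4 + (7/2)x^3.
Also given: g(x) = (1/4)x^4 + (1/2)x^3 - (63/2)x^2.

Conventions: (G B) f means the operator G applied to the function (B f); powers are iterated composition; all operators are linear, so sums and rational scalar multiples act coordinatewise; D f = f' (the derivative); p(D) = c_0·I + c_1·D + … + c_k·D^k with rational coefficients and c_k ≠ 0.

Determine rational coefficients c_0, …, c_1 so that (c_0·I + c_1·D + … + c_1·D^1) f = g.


D^0 f = (1/4)x^4 + (7/2)x^3
D^1 f = x^3 + (21/2)x^2
matching coefficients of g against c_0 f + c_1 Df + … from the top degree down determines the c_i
solution: c_0 = 1, c_1 = -3

p(D) = I − 3·D, i.e. c_0 = 1, c_1 = -3


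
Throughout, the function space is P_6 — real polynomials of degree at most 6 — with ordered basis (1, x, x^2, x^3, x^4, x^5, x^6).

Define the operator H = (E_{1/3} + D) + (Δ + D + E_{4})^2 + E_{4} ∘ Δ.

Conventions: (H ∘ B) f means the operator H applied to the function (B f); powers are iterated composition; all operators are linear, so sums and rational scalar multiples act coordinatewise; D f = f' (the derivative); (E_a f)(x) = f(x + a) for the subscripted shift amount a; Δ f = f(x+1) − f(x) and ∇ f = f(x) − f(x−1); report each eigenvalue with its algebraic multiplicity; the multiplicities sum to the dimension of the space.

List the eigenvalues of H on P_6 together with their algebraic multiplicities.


λ = 2 (multiplicity 7)

image of 1: 2
image of x: 2x + 43/3
image of x^2: 2x^2 + (86/3)x + 1036/9
image of x^3: 2x^3 + 43x^2 + (1036/3)x + 21682/27
image of x^4: 2x^4 + (172/3)x^3 + (2072/3)x^2 + (86728/27)x + 464698/81
image of x^5: 2x^5 + (215/3)x^4 + (10360/9)x^3 + (216820/27)x^2 + (2323490/81)x + 10126054/243
image of x^6: 2x^6 + 86x^5 + (5180/3)x^4 + (433640/27)x^3 + (2323490/27)x^2 + (20252108/81)x + 225328798/729
the matrix is upper triangular; its diagonal is (2, 2, 2, 2, 2, 2, 2)
for a triangular matrix the eigenvalues are the diagonal entries, with algebraic multiplicity their repetition count


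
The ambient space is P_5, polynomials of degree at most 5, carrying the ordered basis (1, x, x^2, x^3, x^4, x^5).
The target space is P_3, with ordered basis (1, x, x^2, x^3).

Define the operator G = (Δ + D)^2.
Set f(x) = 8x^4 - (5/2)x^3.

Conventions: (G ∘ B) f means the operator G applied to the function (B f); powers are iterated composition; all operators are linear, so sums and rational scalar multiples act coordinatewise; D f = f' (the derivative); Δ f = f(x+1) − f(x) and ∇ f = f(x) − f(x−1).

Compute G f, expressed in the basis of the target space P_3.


the image equals g(x) = 384x^2 + 324x + 146

Δ f = 32x^3 + (81/2)x^2 + (49/2)x + 11/2
D f = 32x^3 - (15/2)x^2
(Δ + D) f = 64x^3 + 33x^2 + (49/2)x + 11/2
Δ (Δ + D) f = 192x^2 + 258x + 243/2
D (Δ + D) f = 192x^2 + 66x + 49/2
(Δ + D) (Δ + D) f = 384x^2 + 324x + 146


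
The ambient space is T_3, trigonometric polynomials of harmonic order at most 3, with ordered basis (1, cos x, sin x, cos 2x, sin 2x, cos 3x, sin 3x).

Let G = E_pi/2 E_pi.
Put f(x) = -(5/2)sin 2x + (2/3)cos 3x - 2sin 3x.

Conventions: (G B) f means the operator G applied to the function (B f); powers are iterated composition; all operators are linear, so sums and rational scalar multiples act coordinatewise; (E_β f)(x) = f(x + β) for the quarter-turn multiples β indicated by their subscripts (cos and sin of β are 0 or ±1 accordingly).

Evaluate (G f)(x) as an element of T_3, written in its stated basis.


E_pi f = -(5/2)sin 2x - (2/3)cos 3x + 2sin 3x
E_pi/2 E_pi f = (5/2)sin 2x - 2cos 3x - (2/3)sin 3x

g(x) = (5/2)sin 2x - 2cos 3x - (2/3)sin 3x


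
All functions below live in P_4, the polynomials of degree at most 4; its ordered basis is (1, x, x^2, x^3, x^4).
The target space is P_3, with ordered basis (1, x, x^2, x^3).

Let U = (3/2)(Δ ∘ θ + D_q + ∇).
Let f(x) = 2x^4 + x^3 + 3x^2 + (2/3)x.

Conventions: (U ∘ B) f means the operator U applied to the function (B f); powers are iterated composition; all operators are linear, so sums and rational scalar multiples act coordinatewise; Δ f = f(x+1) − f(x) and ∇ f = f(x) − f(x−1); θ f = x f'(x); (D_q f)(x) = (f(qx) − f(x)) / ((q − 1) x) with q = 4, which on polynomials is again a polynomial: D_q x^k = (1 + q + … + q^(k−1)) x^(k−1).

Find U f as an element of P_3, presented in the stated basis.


the result is g(x) = 315x^3 + (207/2)x^2 + (237/2)x + 45/2

θ f = 8x^4 + 3x^3 + 6x^2 + (2/3)x
Δ θ f = 32x^3 + 57x^2 + 53x + 53/3
D_q f = 170x^3 + 21x^2 + 15x + 2/3
∇ f = 8x^3 - 9x^2 + 11x - 10/3
(Δ ∘ θ + D_q + ∇) f = 210x^3 + 69x^2 + 79x + 15
((3/2)(Δ ∘ θ + D_q + ∇)) f = 315x^3 + (207/2)x^2 + (237/2)x + 45/2


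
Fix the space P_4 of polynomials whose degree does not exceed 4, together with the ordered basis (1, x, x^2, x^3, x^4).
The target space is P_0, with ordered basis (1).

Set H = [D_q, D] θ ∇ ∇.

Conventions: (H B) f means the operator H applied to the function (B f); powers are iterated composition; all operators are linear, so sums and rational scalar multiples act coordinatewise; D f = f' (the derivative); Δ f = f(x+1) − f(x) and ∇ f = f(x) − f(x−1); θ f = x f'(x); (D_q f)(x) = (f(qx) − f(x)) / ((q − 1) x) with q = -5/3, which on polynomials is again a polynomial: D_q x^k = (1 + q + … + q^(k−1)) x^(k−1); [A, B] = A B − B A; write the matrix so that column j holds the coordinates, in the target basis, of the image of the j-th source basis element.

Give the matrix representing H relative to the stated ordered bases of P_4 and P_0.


image of 1: 0
image of x: 0
image of x^2: 0
image of x^3: 0
image of x^4: 64
each image's coordinates form column j of the matrix

the matrix is [[0, 0, 0, 0, 64]] (rows listed top to bottom)


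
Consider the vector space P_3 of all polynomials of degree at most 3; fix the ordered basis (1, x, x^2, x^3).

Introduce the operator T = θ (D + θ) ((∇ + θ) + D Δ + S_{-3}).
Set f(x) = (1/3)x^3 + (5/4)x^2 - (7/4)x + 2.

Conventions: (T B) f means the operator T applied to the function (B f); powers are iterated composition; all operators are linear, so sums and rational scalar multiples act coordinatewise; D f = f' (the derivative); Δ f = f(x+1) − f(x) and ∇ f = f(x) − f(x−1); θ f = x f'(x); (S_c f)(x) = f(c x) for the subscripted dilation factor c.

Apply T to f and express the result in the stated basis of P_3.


∇ f = x^2 + (3/2)x - 8/3
θ f = x^3 + (5/2)x^2 - (7/4)x
(∇ + θ) f = x^3 + (7/2)x^2 - (1/4)x - 8/3
Δ f = x^2 + (7/2)x - 1/6
D Δ f = 2x + 7/2
S_{-3} f = -9x^3 + (45/4)x^2 + (21/4)x + 2
((∇ + θ) + D Δ + S_{-3}) f = -8x^3 + (59/4)x^2 + 7x + 17/6
D ((∇ + θ) + D Δ + S_{-3}) f = -24x^2 + (59/2)x + 7
θ ((∇ + θ) + D Δ + S_{-3}) f = -24x^3 + (59/2)x^2 + 7x
(D + θ) ((∇ + θ) + D Δ + S_{-3}) f = -24x^3 + (11/2)x^2 + (73/2)x + 7
θ (D + θ) ((∇ + θ) + D Δ + S_{-3}) f = -72x^3 + 11x^2 + (73/2)x

the image equals g(x) = -72x^3 + 11x^2 + (73/2)x


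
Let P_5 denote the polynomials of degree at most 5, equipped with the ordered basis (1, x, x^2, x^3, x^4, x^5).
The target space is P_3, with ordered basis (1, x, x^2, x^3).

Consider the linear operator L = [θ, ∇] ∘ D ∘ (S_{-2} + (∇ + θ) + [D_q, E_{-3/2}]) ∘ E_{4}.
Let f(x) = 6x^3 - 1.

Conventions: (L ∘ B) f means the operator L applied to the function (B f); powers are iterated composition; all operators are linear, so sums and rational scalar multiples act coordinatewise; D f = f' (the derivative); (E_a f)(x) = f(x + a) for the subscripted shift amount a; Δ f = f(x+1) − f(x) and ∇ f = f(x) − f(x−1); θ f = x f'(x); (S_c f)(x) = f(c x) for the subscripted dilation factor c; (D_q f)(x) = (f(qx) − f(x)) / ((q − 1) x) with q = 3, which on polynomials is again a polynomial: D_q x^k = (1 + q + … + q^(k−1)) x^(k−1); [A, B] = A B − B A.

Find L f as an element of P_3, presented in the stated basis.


E_{4} f = 6x^3 + 72x^2 + 288x + 383
S_{-2} E_{4} f = -48x^3 + 288x^2 - 576x + 383
∇ E_{4} f = 18x^2 + 126x + 222
θ E_{4} f = 18x^3 + 144x^2 + 288x
(∇ + θ) E_{4} f = 18x^3 + 162x^2 + 414x + 222
E_{-3/2} E_{4} f = 6x^3 + 45x^2 + (225/2)x + 371/4
D_q E_{-3/2} E_{4} f = 78x^2 + 180x + 225/2
D_q E_{4} f = 78x^2 + 288x + 288
E_{-3/2} D_q E_{4} f = 78x^2 + 54x + 63/2
[D_q, E_{-3/2}] E_{4} f = 126x + 81
(S_{-2} + (∇ + θ) + [D_q, E_{-3/2}]) E_{4} f = -30x^3 + 450x^2 - 36x + 686
D (S_{-2} + (∇ + θ) + [D_q, E_{-3/2}]) E_{4} f = -90x^2 + 900x - 36
∇ D (S_{-2} + (∇ + θ) + [D_q, E_{-3/2}]) E_{4} f = -180x + 990
θ ∇ D (S_{-2} + (∇ + θ) + [D_q, E_{-3/2}]) E_{4} f = -180x
θ D (S_{-2} + (∇ + θ) + [D_q, E_{-3/2}]) E_{4} f = -180x^2 + 900x
∇ θ D (S_{-2} + (∇ + θ) + [D_q, E_{-3/2}]) E_{4} f = -360x + 1080
[θ, ∇] D (S_{-2} + (∇ + θ) + [D_q, E_{-3/2}]) E_{4} f = 180x - 1080

g(x) = 180x - 1080


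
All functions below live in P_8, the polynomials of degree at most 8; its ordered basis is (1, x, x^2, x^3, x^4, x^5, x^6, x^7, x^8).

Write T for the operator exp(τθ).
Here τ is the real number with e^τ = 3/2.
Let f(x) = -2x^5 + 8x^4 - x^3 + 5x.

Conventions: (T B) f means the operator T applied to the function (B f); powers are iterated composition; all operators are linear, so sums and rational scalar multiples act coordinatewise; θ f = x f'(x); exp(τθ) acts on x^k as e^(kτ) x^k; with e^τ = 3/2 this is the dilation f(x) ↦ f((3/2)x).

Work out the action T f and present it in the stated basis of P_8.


exp(τθ) x^k = e^(kτ) x^k; with e^τ = 3/2 this sends x^k to (3/2)^k x^k
x ↦ 3/2 x
x^3 ↦ 27/8 x^3
x^4 ↦ 81/16 x^4
x^5 ↦ 243/32 x^5
applying this coordinatewise to f: exp(τθ) f = -(243/16)x^5 + (81/2)x^4 - (27/8)x^3 + (15/2)x

the image equals g(x) = -(243/16)x^5 + (81/2)x^4 - (27/8)x^3 + (15/2)x


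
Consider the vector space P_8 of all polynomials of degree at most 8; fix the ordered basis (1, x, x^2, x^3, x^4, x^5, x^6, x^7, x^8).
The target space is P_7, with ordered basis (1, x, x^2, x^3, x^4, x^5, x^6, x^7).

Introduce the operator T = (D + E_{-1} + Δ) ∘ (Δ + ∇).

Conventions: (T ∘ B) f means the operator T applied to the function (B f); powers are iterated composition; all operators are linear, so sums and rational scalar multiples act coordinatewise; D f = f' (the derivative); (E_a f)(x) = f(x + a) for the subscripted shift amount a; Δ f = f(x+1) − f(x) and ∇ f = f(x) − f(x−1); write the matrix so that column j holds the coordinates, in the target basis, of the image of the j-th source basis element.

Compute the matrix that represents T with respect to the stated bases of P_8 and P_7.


the matrix is [[0, 2, 4, 14, 8, 62, 12, 254, 16]; [0, 0, 4, 12, 56, 40, 372, 84, 2032]; [0, 0, 0, 6, 24, 140, 120, 1302, 336]; [0, 0, 0, 0, 8, 40, 280, 280, 3472]; [0, 0, 0, 0, 0, 10, 60, 490, 560]; [0, 0, 0, 0, 0, 0, 12, 84, 784]; [0, 0, 0, 0, 0, 0, 0, 14, 112]; [0, 0, 0, 0, 0, 0, 0, 0, 16]] (rows listed top to bottom)

image of 1: 0
image of x: 2
image of x^2: 4x + 4
image of x^3: 6x^2 + 12x + 14
image of x^4: 8x^3 + 24x^2 + 56x + 8
image of x^5: 10x^4 + 40x^3 + 140x^2 + 40x + 62
image of x^6: 12x^5 + 60x^4 + 280x^3 + 120x^2 + 372x + 12
image of x^7: 14x^6 + 84x^5 + 490x^4 + 280x^3 + 1302x^2 + 84x + 254
image of x^8: 16x^7 + 112x^6 + 784x^5 + 560x^4 + 3472x^3 + 336x^2 + 2032x + 16
each image's coordinates form column j of the matrix


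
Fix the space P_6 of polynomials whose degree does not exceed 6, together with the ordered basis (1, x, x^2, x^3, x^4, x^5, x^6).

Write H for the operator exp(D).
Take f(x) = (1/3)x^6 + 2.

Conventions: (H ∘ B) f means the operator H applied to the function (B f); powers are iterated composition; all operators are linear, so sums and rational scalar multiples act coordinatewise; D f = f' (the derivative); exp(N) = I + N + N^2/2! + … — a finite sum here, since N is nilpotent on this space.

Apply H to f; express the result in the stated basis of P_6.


g(x) = (1/3)x^6 + 2x^5 + 5x^4 + (20/3)x^3 + 5x^2 + 2x + 7/3

order-1 term: 2x^5
order-2 term: 5x^4
order-3 term: (20/3)x^3
order-4 term: 5x^2
order-5 term: 2x
order-6 term: 1/3
the series for exp(D) f terminates at order 6
exp(D) f = (1/3)x^6 + 2x^5 + 5x^4 + (20/3)x^3 + 5x^2 + 2x + 7/3
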